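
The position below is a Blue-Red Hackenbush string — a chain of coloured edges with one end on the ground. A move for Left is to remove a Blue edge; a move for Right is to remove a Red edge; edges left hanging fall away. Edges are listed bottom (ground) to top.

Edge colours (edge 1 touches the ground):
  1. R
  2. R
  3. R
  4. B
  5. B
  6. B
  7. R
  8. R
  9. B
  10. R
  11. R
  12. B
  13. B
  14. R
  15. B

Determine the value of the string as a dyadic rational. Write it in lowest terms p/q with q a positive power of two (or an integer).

-9061/4096

Prefix values for R R R B B B R R B R R B B R B via {L|R} + simplicity:
G_1 [R]  L=[]  R=[0]  → -1
G_2 [RR]  L=[]  R=[-1 0]  → -2
G_3 [RRR]  L=[]  R=[-2 -1 0]  → -3
G_4 [RRRB]  L=[-3]  R=[-2 -1 0]  → -5/2
G_5 [RRRBB]  L=[-3 -5/2]  R=[-2 -1 0]  → -9/4
G_6 [RRRBBB]  L=[-3 -5/2 -9/4]  R=[-2 -1 0]  → -17/8
G_7 [RRRBBBR]  L=[-3 -5/2 -9/4]  R=[-17/8 -2 -1 0]  → -35/16
G_8 [RRRBBBRR]  L=[-3 -5/2 -9/4]  R=[-35/16 -17/8 -2 -1 0]  → -71/32
G_9 [RRRBBBRRB]  L=[-3 -5/2 -9/4 -71/32]  R=[-35/16 -17/8 -2 -1 0]  → -141/64
G_10 [RRRBBBRRBR]  L=[-3 -5/2 -9/4 -71/32]  R=[-141/64 -35/16 -17/8 -2 -1 0]  → -283/128
G_11 [RRRBBBRRBRR]  L=[-3 -5/2 -9/4 -71/32]  R=[-283/128 -141/64 -35/16 -17/8 -2 -1 0]  → -567/256
G_12 [RRRBBBRRBRRB]  L=[-3 -5/2 -9/4 -71/32 -567/256]  R=[-283/128 -141/64 -35/16 -17/8 -2 -1 0]  → -1133/512
G_13 [RRRBBBRRBRRBB]  L=[-3 -5/2 -9/4 -71/32 -567/256 -1133/512]  R=[-283/128 -141/64 -35/16 -17/8 -2 -1 0]  → -2265/1024
G_14 [RRRBBBRRBRRBBR]  L=[-3 -5/2 -9/4 -71/32 -567/256 -1133/512]  R=[-2265/1024 -283/128 -141/64 -35/16 -17/8 -2 -1 0]  → -4531/2048
G_15 [RRRBBBRRBRRBBRB]  L=[-3 -5/2 -9/4 -71/32 -567/256 -1133/512 -4531/2048]  R=[-2265/1024 -283/128 -141/64 -35/16 -17/8 -2 -1 0]  → -9061/4096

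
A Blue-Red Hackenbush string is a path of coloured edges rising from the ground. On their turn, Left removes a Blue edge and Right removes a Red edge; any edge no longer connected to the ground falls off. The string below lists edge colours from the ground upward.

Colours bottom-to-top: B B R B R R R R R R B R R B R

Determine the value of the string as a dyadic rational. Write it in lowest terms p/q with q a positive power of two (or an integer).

12325/8192

Recurse on prefixes of the 15-edge string B B R B R R R R R R B R R B R:
B: Left { 0 }, Right {  } = simplest 1
BB: Left { 0, 1 }, Right {  } = simplest 2
BBR: Left { 0, 1 }, Right { 2 } = simplest 3/2
BBRB: Left { 0, 1, 3/2 }, Right { 2 } = simplest 7/4
BBRBR: Left { 0, 1, 3/2 }, Right { 7/4, 2 } = simplest 13/8
BBRBRR: Left { 0, 1, 3/2 }, Right { 13/8, 7/4, 2 } = simplest 25/16
BBRBRRR: Left { 0, 1, 3/2 }, Right { 25/16, 13/8, 7/4, 2 } = simplest 49/32
BBRBRRRR: Left { 0, 1, 3/2 }, Right { 49/32, 25/16, 13/8, 7/4, 2 } = simplest 97/64
BBRBRRRRR: Left { 0, 1, 3/2 }, Right { 97/64, 49/32, 25/16, 13/8, 7/4, 2 } = simplest 193/128
BBRBRRRRRR: Left { 0, 1, 3/2 }, Right { 193/128, 97/64, 49/32, 25/16, 13/8, 7/4, 2 } = simplest 385/256
BBRBRRRRRRB: Left { 0, 1, 3/2, 385/256 }, Right { 193/128, 97/64, 49/32, 25/16, 13/8, 7/4, 2 } = simplest 771/512
BBRBRRRRRRBR: Left { 0, 1, 3/2, 385/256 }, Right { 771/512, 193/128, 97/64, 49/32, 25/16, 13/8, 7/4, 2 } = simplest 1541/1024
BBRBRRRRRRBRR: Left { 0, 1, 3/2, 385/256 }, Right { 1541/1024, 771/512, 193/128, 97/64, 49/32, 25/16, 13/8, 7/4, 2 } = simplest 3081/2048
BBRBRRRRRRBRRB: Left { 0, 1, 3/2, 385/256, 3081/2048 }, Right { 1541/1024, 771/512, 193/128, 97/64, 49/32, 25/16, 13/8, 7/4, 2 } = simplest 6163/4096
BBRBRRRRRRBRRBR: Left { 0, 1, 3/2, 385/256, 3081/2048 }, Right { 6163/4096, 1541/1024, 771/512, 193/128, 97/64, 49/32, 25/16, 13/8, 7/4, 2 } = simplest 12325/8192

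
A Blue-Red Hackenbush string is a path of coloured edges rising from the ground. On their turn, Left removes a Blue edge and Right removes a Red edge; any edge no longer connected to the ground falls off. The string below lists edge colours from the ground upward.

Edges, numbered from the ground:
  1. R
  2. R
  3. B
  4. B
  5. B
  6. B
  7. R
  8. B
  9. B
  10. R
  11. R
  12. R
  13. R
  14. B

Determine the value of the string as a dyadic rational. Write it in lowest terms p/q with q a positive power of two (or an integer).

-4413/4096

Prefix values for R R B B B B R B B R R R R B via {L|R} + simplicity:
R: Left { ∅ }, Right { 0 } — simplest -1
RR: Left { ∅ }, Right { -1,0 } — simplest -2
RRB: Left { -2 }, Right { -1,0 } — simplest -3/2
RRBB: Left { -2,-3/2 }, Right { -1,0 } — simplest -5/4
RRBBB: Left { -2,-3/2,-5/4 }, Right { -1,0 } — simplest -9/8
RRBBBB: Left { -2,-3/2,-5/4,-9/8 }, Right { -1,0 } — simplest -17/16
RRBBBBR: Left { -2,-3/2,-5/4,-9/8 }, Right { -17/16,-1,0 } — simplest -35/32
RRBBBBRB: Left { -2,-3/2,-5/4,-9/8,-35/32 }, Right { -17/16,-1,0 } — simplest -69/64
RRBBBBRBB: Left { -2,-3/2,-5/4,-9/8,-35/32,-69/64 }, Right { -17/16,-1,0 } — simplest -137/128
RRBBBBRBBR: Left { -2,-3/2,-5/4,-9/8,-35/32,-69/64 }, Right { -137/128,-17/16,-1,0 } — simplest -275/256
RRBBBBRBBRR: Left { -2,-3/2,-5/4,-9/8,-35/32,-69/64 }, Right { -275/256,-137/128,-17/16,-1,0 } — simplest -551/512
RRBBBBRBBRRR: Left { -2,-3/2,-5/4,-9/8,-35/32,-69/64 }, Right { -551/512,-275/256,-137/128,-17/16,-1,0 } — simplest -1103/1024
RRBBBBRBBRRRR: Left { -2,-3/2,-5/4,-9/8,-35/32,-69/64 }, Right { -1103/1024,-551/512,-275/256,-137/128,-17/16,-1,0 } — simplest -2207/2048
RRBBBBRBBRRRRB: Left { -2,-3/2,-5/4,-9/8,-35/32,-69/64,-2207/2048 }, Right { -1103/1024,-551/512,-275/256,-137/128,-17/16,-1,0 } — simplest -4413/4096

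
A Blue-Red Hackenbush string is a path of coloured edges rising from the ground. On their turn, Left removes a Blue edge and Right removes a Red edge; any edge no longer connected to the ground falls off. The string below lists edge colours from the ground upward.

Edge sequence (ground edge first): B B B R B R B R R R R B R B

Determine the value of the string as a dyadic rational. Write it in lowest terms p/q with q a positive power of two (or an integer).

5387/2048

Prefix values for B B B R B R B R R R R B R B via {L|R} + simplicity:
1 of 14 · B · max L 0 · min R +∞ => 1
2 of 14 · BB · max L 1 · min R +∞ => 2
3 of 14 · BBB · max L 2 · min R +∞ => 3
4 of 14 · BBBR · max L 2 · min R 3 => 5/2
5 of 14 · BBBRB · max L 5/2 · min R 3 => 11/4
6 of 14 · BBBRBR · max L 5/2 · min R 11/4 => 21/8
7 of 14 · BBBRBRB · max L 21/8 · min R 11/4 => 43/16
8 of 14 · BBBRBRBR · max L 21/8 · min R 43/16 => 85/32
9 of 14 · BBBRBRBRR · max L 21/8 · min R 85/32 => 169/64
10 of 14 · BBBRBRBRRR · max L 21/8 · min R 169/64 => 337/128
11 of 14 · BBBRBRBRRRR · max L 21/8 · min R 337/128 => 673/256
12 of 14 · BBBRBRBRRRRB · max L 673/256 · min R 337/128 => 1347/512
13 of 14 · BBBRBRBRRRRBR · max L 673/256 · min R 1347/512 => 2693/1024
14 of 14 · BBBRBRBRRRRBRB · max L 2693/1024 · min R 1347/512 => 5387/2048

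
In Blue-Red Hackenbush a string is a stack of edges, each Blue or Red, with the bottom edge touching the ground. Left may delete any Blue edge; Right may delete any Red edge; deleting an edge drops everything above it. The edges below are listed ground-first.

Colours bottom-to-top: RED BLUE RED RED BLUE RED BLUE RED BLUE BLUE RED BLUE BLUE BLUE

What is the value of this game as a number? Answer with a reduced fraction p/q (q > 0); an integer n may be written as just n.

value_1 [R]  L=[none]  R=[0]  -> -1
value_2 [RB]  L=[-1]  R=[0]  -> -1/2
value_3 [RBR]  L=[-1]  R=[-1/2 0]  -> -3/4
value_4 [RBRR]  L=[-1]  R=[-3/4 -1/2 0]  -> -7/8
value_5 [RBRRB]  L=[-1 -7/8]  R=[-3/4 -1/2 0]  -> -13/16
value_6 [RBRRBR]  L=[-1 -7/8]  R=[-13/16 -3/4 -1/2 0]  -> -27/32
value_7 [RBRRBRB]  L=[-1 -7/8 -27/32]  R=[-13/16 -3/4 -1/2 0]  -> -53/64
value_8 [RBRRBRBR]  L=[-1 -7/8 -27/32]  R=[-53/64 -13/16 -3/4 -1/2 0]  -> -107/128
value_9 [RBRRBRBRB]  L=[-1 -7/8 -27/32 -107/128]  R=[-53/64 -13/16 -3/4 -1/2 0]  -> -213/256
value_10 [RBRRBRBRBB]  L=[-1 -7/8 -27/32 -107/128 -213/256]  R=[-53/64 -13/16 -3/4 -1/2 0]  -> -425/512
value_11 [RBRRBRBRBBR]  L=[-1 -7/8 -27/32 -107/128 -213/256]  R=[-425/512 -53/64 -13/16 -3/4 -1/2 0]  -> -851/1024
value_12 [RBRRBRBRBBRB]  L=[-1 -7/8 -27/32 -107/128 -213/256 -851/1024]  R=[-425/512 -53/64 -13/16 -3/4 -1/2 0]  -> -1701/2048
value_13 [RBRRBRBRBBRBB]  L=[-1 -7/8 -27/32 -107/128 -213/256 -851/1024 -1701/2048]  R=[-425/512 -53/64 -13/16 -3/4 -1/2 0]  -> -3401/4096
value_14 [RBRRBRBRBBRBBB]  L=[-1 -7/8 -27/32 -107/128 -213/256 -851/1024 -1701/2048 -3401/4096]  R=[-425/512 -53/64 -13/16 -3/4 -1/2 0]  -> -6801/8192

-6801/8192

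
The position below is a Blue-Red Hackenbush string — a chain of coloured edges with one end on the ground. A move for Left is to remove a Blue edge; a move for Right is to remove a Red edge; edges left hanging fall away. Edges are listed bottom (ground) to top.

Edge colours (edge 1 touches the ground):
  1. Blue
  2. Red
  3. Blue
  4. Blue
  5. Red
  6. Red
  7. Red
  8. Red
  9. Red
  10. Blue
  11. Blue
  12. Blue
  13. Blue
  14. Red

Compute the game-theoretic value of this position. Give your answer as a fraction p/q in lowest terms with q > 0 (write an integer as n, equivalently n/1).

value_1 [B]  L=[0]  R=[—]  so 1
value_2 [BR]  L=[0]  R=[1]  so 1/2
value_3 [BRB]  L=[0 1/2]  R=[1]  so 3/4
value_4 [BRBB]  L=[0 1/2 3/4]  R=[1]  so 7/8
value_5 [BRBBR]  L=[0 1/2 3/4]  R=[7/8 1]  so 13/16
value_6 [BRBBRR]  L=[0 1/2 3/4]  R=[13/16 7/8 1]  so 25/32
value_7 [BRBBRRR]  L=[0 1/2 3/4]  R=[25/32 13/16 7/8 1]  so 49/64
value_8 [BRBBRRRR]  L=[0 1/2 3/4]  R=[49/64 25/32 13/16 7/8 1]  so 97/128
value_9 [BRBBRRRRR]  L=[0 1/2 3/4]  R=[97/128 49/64 25/32 13/16 7/8 1]  so 193/256
value_10 [BRBBRRRRRB]  L=[0 1/2 3/4 193/256]  R=[97/128 49/64 25/32 13/16 7/8 1]  so 387/512
value_11 [BRBBRRRRRBB]  L=[0 1/2 3/4 193/256 387/512]  R=[97/128 49/64 25/32 13/16 7/8 1]  so 775/1024
value_12 [BRBBRRRRRBBB]  L=[0 1/2 3/4 193/256 387/512 775/1024]  R=[97/128 49/64 25/32 13/16 7/8 1]  so 1551/2048
value_13 [BRBBRRRRRBBBB]  L=[0 1/2 3/4 193/256 387/512 775/1024 1551/2048]  R=[97/128 49/64 25/32 13/16 7/8 1]  so 3103/4096
value_14 [BRBBRRRRRBBBBR]  L=[0 1/2 3/4 193/256 387/512 775/1024 1551/2048]  R=[3103/4096 97/128 49/64 25/32 13/16 7/8 1]  so 6205/8192

6205/8192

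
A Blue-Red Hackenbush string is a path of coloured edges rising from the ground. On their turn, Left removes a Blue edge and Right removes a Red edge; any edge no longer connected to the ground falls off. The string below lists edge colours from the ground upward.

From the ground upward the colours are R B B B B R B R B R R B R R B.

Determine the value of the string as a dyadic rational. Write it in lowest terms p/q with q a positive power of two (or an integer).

-1389/16384

edge 1 of 15 (R): { · | 0 } ⇒ -1
edge 2 of 15 (B): { -1 | 0 } ⇒ -1/2
edge 3 of 15 (B): { -1,-1/2 | 0 } ⇒ -1/4
edge 4 of 15 (B): { -1,-1/2,-1/4 | 0 } ⇒ -1/8
edge 5 of 15 (B): { -1,-1/2,-1/4,-1/8 | 0 } ⇒ -1/16
edge 6 of 15 (R): { -1,-1/2,-1/4,-1/8 | -1/16,0 } ⇒ -3/32
edge 7 of 15 (B): { -1,-1/2,-1/4,-1/8,-3/32 | -1/16,0 } ⇒ -5/64
edge 8 of 15 (R): { -1,-1/2,-1/4,-1/8,-3/32 | -5/64,-1/16,0 } ⇒ -11/128
edge 9 of 15 (B): { -1,-1/2,-1/4,-1/8,-3/32,-11/128 | -5/64,-1/16,0 } ⇒ -21/256
edge 10 of 15 (R): { -1,-1/2,-1/4,-1/8,-3/32,-11/128 | -21/256,-5/64,-1/16,0 } ⇒ -43/512
edge 11 of 15 (R): { -1,-1/2,-1/4,-1/8,-3/32,-11/128 | -43/512,-21/256,-5/64,-1/16,0 } ⇒ -87/1024
edge 12 of 15 (B): { -1,-1/2,-1/4,-1/8,-3/32,-11/128,-87/1024 | -43/512,-21/256,-5/64,-1/16,0 } ⇒ -173/2048
edge 13 of 15 (R): { -1,-1/2,-1/4,-1/8,-3/32,-11/128,-87/1024 | -173/2048,-43/512,-21/256,-5/64,-1/16,0 } ⇒ -347/4096
edge 14 of 15 (R): { -1,-1/2,-1/4,-1/8,-3/32,-11/128,-87/1024 | -347/4096,-173/2048,-43/512,-21/256,-5/64,-1/16,0 } ⇒ -695/8192
edge 15 of 15 (B): { -1,-1/2,-1/4,-1/8,-3/32,-11/128,-87/1024,-695/8192 | -347/4096,-173/2048,-43/512,-21/256,-5/64,-1/16,0 } ⇒ -1389/16384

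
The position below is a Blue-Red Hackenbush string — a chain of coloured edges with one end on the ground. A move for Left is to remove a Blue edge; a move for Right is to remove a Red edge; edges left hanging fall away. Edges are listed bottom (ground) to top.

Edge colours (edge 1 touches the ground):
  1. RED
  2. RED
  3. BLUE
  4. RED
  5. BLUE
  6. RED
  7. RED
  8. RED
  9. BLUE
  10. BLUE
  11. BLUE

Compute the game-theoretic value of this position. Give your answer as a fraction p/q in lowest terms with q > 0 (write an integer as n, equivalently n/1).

-881/512

R: Left {  }, Right { 0 } = simplest -1
RR: Left {  }, Right { -1; 0 } = simplest -2
RRB: Left { -2 }, Right { -1; 0 } = simplest -3/2
RRBR: Left { -2 }, Right { -3/2; -1; 0 } = simplest -7/4
RRBRB: Left { -2; -7/4 }, Right { -3/2; -1; 0 } = simplest -13/8
RRBRBR: Left { -2; -7/4 }, Right { -13/8; -3/2; -1; 0 } = simplest -27/16
RRBRBRR: Left { -2; -7/4 }, Right { -27/16; -13/8; -3/2; -1; 0 } = simplest -55/32
RRBRBRRR: Left { -2; -7/4 }, Right { -55/32; -27/16; -13/8; -3/2; -1; 0 } = simplest -111/64
RRBRBRRRB: Left { -2; -7/4; -111/64 }, Right { -55/32; -27/16; -13/8; -3/2; -1; 0 } = simplest -221/128
RRBRBRRRBB: Left { -2; -7/4; -111/64; -221/128 }, Right { -55/32; -27/16; -13/8; -3/2; -1; 0 } = simplest -441/256
RRBRBRRRBBB: Left { -2; -7/4; -111/64; -221/128; -441/256 }, Right { -55/32; -27/16; -13/8; -3/2; -1; 0 } = simplest -881/512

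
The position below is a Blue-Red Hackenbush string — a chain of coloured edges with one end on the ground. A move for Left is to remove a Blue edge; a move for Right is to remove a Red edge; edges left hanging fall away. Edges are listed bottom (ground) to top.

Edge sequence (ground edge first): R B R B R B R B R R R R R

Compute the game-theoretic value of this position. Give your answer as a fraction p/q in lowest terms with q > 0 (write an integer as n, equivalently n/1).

-2751/4096

Recurse on prefixes of the 13-edge string R B R B R B R B R R R R R:
step 1: add R to get R; options L={ (no moves) } R={ 0 } gives -1
step 2: add B to get RB; options L={ -1 } R={ 0 } gives -1/2
step 3: add R to get RBR; options L={ -1 } R={ -1/2; 0 } gives -3/4
step 4: add B to get RBRB; options L={ -1; -3/4 } R={ -1/2; 0 } gives -5/8
step 5: add R to get RBRBR; options L={ -1; -3/4 } R={ -5/8; -1/2; 0 } gives -11/16
step 6: add B to get RBRBRB; options L={ -1; -3/4; -11/16 } R={ -5/8; -1/2; 0 } gives -21/32
step 7: add R to get RBRBRBR; options L={ -1; -3/4; -11/16 } R={ -21/32; -5/8; -1/2; 0 } gives -43/64
step 8: add B to get RBRBRBRB; options L={ -1; -3/4; -11/16; -43/64 } R={ -21/32; -5/8; -1/2; 0 } gives -85/128
step 9: add R to get RBRBRBRBR; options L={ -1; -3/4; -11/16; -43/64 } R={ -85/128; -21/32; -5/8; -1/2; 0 } gives -171/256
step 10: add R to get RBRBRBRBRR; options L={ -1; -3/4; -11/16; -43/64 } R={ -171/256; -85/128; -21/32; -5/8; -1/2; 0 } gives -343/512
step 11: add R to get RBRBRBRBRRR; options L={ -1; -3/4; -11/16; -43/64 } R={ -343/512; -171/256; -85/128; -21/32; -5/8; -1/2; 0 } gives -687/1024
step 12: add R to get RBRBRBRBRRRR; options L={ -1; -3/4; -11/16; -43/64 } R={ -687/1024; -343/512; -171/256; -85/128; -21/32; -5/8; -1/2; 0 } gives -1375/2048
step 13: add R to get RBRBRBRBRRRRR; options L={ -1; -3/4; -11/16; -43/64 } R={ -1375/2048; -687/1024; -343/512; -171/256; -85/128; -21/32; -5/8; -1/2; 0 } gives -2751/4096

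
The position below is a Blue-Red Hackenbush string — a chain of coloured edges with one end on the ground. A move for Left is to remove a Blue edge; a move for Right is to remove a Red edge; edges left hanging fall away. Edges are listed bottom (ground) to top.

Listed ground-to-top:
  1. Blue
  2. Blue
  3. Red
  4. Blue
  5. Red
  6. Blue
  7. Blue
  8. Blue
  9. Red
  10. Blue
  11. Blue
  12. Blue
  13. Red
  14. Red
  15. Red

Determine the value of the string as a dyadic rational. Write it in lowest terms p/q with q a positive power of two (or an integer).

14193/8192

Build value(s[:k]) for k = 1..15, string s = Blue Blue Red Blue Red Blue Blue Blue Red Blue Blue Blue Red Red Red.
1 of 15 · B · max L 0 · min R +∞ → 1
2 of 15 · BB · max L 1 · min R +∞ → 2
3 of 15 · BBR · max L 1 · min R 2 → 3/2
4 of 15 · BBRB · max L 3/2 · min R 2 → 7/4
5 of 15 · BBRBR · max L 3/2 · min R 7/4 → 13/8
6 of 15 · BBRBRB · max L 13/8 · min R 7/4 → 27/16
7 of 15 · BBRBRBB · max L 27/16 · min R 7/4 → 55/32
8 of 15 · BBRBRBBB · max L 55/32 · min R 7/4 → 111/64
9 of 15 · BBRBRBBBR · max L 55/32 · min R 111/64 → 221/128
10 of 15 · BBRBRBBBRB · max L 221/128 · min R 111/64 → 443/256
11 of 15 · BBRBRBBBRBB · max L 443/256 · min R 111/64 → 887/512
12 of 15 · BBRBRBBBRBBB · max L 887/512 · min R 111/64 → 1775/1024
13 of 15 · BBRBRBBBRBBBR · max L 887/512 · min R 1775/1024 → 3549/2048
14 of 15 · BBRBRBBBRBBBRR · max L 887/512 · min R 3549/2048 → 7097/4096
15 of 15 · BBRBRBBBRBBBRRR · max L 887/512 · min R 7097/4096 → 14193/8192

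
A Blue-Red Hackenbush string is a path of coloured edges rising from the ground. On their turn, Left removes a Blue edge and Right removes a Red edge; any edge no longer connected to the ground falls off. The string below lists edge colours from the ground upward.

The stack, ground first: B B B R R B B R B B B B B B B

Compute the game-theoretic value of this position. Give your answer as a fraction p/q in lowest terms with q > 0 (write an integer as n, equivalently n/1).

Prefix values for B B B R R B B R B B B B B B B via {L|R} + simplicity:
g(B) = { 0 | · } gives 1
g(BB) = { 0, 1 | · } gives 2
g(BBB) = { 0, 1, 2 | · } gives 3
g(BBBR) = { 0, 1, 2 | 3 } gives 5/2
g(BBBRR) = { 0, 1, 2 | 5/2, 3 } gives 9/4
g(BBBRRB) = { 0, 1, 2, 9/4 | 5/2, 3 } gives 19/8
g(BBBRRBB) = { 0, 1, 2, 9/4, 19/8 | 5/2, 3 } gives 39/16
g(BBBRRBBR) = { 0, 1, 2, 9/4, 19/8 | 39/16, 5/2, 3 } gives 77/32
g(BBBRRBBRB) = { 0, 1, 2, 9/4, 19/8, 77/32 | 39/16, 5/2, 3 } gives 155/64
g(BBBRRBBRBB) = { 0, 1, 2, 9/4, 19/8, 77/32, 155/64 | 39/16, 5/2, 3 } gives 311/128
g(BBBRRBBRBBB) = { 0, 1, 2, 9/4, 19/8, 77/32, 155/64, 311/128 | 39/16, 5/2, 3 } gives 623/256
g(BBBRRBBRBBBB) = { 0, 1, 2, 9/4, 19/8, 77/32, 155/64, 311/128, 623/256 | 39/16, 5/2, 3 } gives 1247/512
g(BBBRRBBRBBBBB) = { 0, 1, 2, 9/4, 19/8, 77/32, 155/64, 311/128, 623/256, 1247/512 | 39/16, 5/2, 3 } gives 2495/1024
g(BBBRRBBRBBBBBB) = { 0, 1, 2, 9/4, 19/8, 77/32, 155/64, 311/128, 623/256, 1247/512, 2495/1024 | 39/16, 5/2, 3 } gives 4991/2048
g(BBBRRBBRBBBBBBB) = { 0, 1, 2, 9/4, 19/8, 77/32, 155/64, 311/128, 623/256, 1247/512, 2495/1024, 4991/2048 | 39/16, 5/2, 3 } gives 9983/4096

9983/4096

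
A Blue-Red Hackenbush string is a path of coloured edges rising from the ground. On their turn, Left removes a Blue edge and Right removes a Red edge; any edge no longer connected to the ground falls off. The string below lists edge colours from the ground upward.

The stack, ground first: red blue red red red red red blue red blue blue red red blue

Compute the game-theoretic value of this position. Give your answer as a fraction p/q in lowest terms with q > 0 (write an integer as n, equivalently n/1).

1 of 14 · r · max L −∞ · min R 0 gives -1
2 of 14 · rb · max L -1 · min R 0 gives -1/2
3 of 14 · rbr · max L -1 · min R -1/2 gives -3/4
4 of 14 · rbrr · max L -1 · min R -3/4 gives -7/8
5 of 14 · rbrrr · max L -1 · min R -7/8 gives -15/16
6 of 14 · rbrrrr · max L -1 · min R -15/16 gives -31/32
7 of 14 · rbrrrrr · max L -1 · min R -31/32 gives -63/64
8 of 14 · rbrrrrrb · max L -63/64 · min R -31/32 gives -125/128
9 of 14 · rbrrrrrbr · max L -63/64 · min R -125/128 gives -251/256
10 of 14 · rbrrrrrbrb · max L -251/256 · min R -125/128 gives -501/512
11 of 14 · rbrrrrrbrbb · max L -501/512 · min R -125/128 gives -1001/1024
12 of 14 · rbrrrrrbrbbr · max L -501/512 · min R -1001/1024 gives -2003/2048
13 of 14 · rbrrrrrbrbbrr · max L -501/512 · min R -2003/2048 gives -4007/4096
14 of 14 · rbrrrrrbrbbrrb · max L -4007/4096 · min R -2003/2048 gives -8013/8192

-8013/8192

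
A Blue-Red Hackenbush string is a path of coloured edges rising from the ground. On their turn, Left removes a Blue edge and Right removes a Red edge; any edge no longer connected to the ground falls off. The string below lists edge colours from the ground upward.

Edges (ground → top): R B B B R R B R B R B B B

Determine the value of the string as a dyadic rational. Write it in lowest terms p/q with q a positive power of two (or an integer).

-849/4096

Recurse on prefixes of the 13-edge string R B B B R R B R B R B B B:
1 of 13 · R · max L −∞ · min R 0 => -1
2 of 13 · RB · max L -1 · min R 0 => -1/2
3 of 13 · RBB · max L -1/2 · min R 0 => -1/4
4 of 13 · RBBB · max L -1/4 · min R 0 => -1/8
5 of 13 · RBBBR · max L -1/4 · min R -1/8 => -3/16
6 of 13 · RBBBRR · max L -1/4 · min R -3/16 => -7/32
7 of 13 · RBBBRRB · max L -7/32 · min R -3/16 => -13/64
8 of 13 · RBBBRRBR · max L -7/32 · min R -13/64 => -27/128
9 of 13 · RBBBRRBRB · max L -27/128 · min R -13/64 => -53/256
10 of 13 · RBBBRRBRBR · max L -27/128 · min R -53/256 => -107/512
11 of 13 · RBBBRRBRBRB · max L -107/512 · min R -53/256 => -213/1024
12 of 13 · RBBBRRBRBRBB · max L -213/1024 · min R -53/256 => -425/2048
13 of 13 · RBBBRRBRBRBBB · max L -425/2048 · min R -53/256 => -849/4096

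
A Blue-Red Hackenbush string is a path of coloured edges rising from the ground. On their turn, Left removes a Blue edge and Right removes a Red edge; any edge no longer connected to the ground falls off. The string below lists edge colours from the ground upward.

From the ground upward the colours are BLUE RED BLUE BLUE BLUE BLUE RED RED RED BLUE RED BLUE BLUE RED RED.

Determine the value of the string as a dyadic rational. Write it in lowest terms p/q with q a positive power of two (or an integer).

v_1 [B]  L=[0]  R=[—]  so 1
v_2 [BR]  L=[0]  R=[1]  so 1/2
v_3 [BRB]  L=[0 1/2]  R=[1]  so 3/4
v_4 [BRBB]  L=[0 1/2 3/4]  R=[1]  so 7/8
v_5 [BRBBB]  L=[0 1/2 3/4 7/8]  R=[1]  so 15/16
v_6 [BRBBBB]  L=[0 1/2 3/4 7/8 15/16]  R=[1]  so 31/32
v_7 [BRBBBBR]  L=[0 1/2 3/4 7/8 15/16]  R=[31/32 1]  so 61/64
v_8 [BRBBBBRR]  L=[0 1/2 3/4 7/8 15/16]  R=[61/64 31/32 1]  so 121/128
v_9 [BRBBBBRRR]  L=[0 1/2 3/4 7/8 15/16]  R=[121/128 61/64 31/32 1]  so 241/256
v_10 [BRBBBBRRRB]  L=[0 1/2 3/4 7/8 15/16 241/256]  R=[121/128 61/64 31/32 1]  so 483/512
v_11 [BRBBBBRRRBR]  L=[0 1/2 3/4 7/8 15/16 241/256]  R=[483/512 121/128 61/64 31/32 1]  so 965/1024
v_12 [BRBBBBRRRBRB]  L=[0 1/2 3/4 7/8 15/16 241/256 965/1024]  R=[483/512 121/128 61/64 31/32 1]  so 1931/2048
v_13 [BRBBBBRRRBRBB]  L=[0 1/2 3/4 7/8 15/16 241/256 965/1024 1931/2048]  R=[483/512 121/128 61/64 31/32 1]  so 3863/4096
v_14 [BRBBBBRRRBRBBR]  L=[0 1/2 3/4 7/8 15/16 241/256 965/1024 1931/2048]  R=[3863/4096 483/512 121/128 61/64 31/32 1]  so 7725/8192
v_15 [BRBBBBRRRBRBBRR]  L=[0 1/2 3/4 7/8 15/16 241/256 965/1024 1931/2048]  R=[7725/8192 3863/4096 483/512 121/128 61/64 31/32 1]  so 15449/16384

15449/16384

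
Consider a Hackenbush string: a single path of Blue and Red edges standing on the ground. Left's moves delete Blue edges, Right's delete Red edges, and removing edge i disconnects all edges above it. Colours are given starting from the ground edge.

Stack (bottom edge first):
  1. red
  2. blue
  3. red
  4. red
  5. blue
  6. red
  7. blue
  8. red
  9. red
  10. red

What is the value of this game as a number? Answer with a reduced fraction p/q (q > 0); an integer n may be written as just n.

edge 1 of 10 (red): { none | 0 } → -1
edge 2 of 10 (blue): { -1 | 0 } → -1/2
edge 3 of 10 (red): { -1 | -1/2,0 } → -3/4
edge 4 of 10 (red): { -1 | -3/4,-1/2,0 } → -7/8
edge 5 of 10 (blue): { -1,-7/8 | -3/4,-1/2,0 } → -13/16
edge 6 of 10 (red): { -1,-7/8 | -13/16,-3/4,-1/2,0 } → -27/32
edge 7 of 10 (blue): { -1,-7/8,-27/32 | -13/16,-3/4,-1/2,0 } → -53/64
edge 8 of 10 (red): { -1,-7/8,-27/32 | -53/64,-13/16,-3/4,-1/2,0 } → -107/128
edge 9 of 10 (red): { -1,-7/8,-27/32 | -107/128,-53/64,-13/16,-3/4,-1/2,0 } → -215/256
edge 10 of 10 (red): { -1,-7/8,-27/32 | -215/256,-107/128,-53/64,-13/16,-3/4,-1/2,0 } → -431/512

-431/512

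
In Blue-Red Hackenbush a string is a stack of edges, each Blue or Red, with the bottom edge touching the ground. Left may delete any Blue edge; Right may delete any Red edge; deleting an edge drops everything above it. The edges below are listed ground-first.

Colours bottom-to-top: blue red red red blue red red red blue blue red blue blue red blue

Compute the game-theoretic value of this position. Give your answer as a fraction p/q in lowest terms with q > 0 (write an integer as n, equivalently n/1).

2267/16384

value(b) = { 0 | ∅ } => 1
value(br) = { 0 | 1 } => 1/2
value(brr) = { 0 | 1/2, 1 } => 1/4
value(brrr) = { 0 | 1/4, 1/2, 1 } => 1/8
value(brrrb) = { 0, 1/8 | 1/4, 1/2, 1 } => 3/16
value(brrrbr) = { 0, 1/8 | 3/16, 1/4, 1/2, 1 } => 5/32
value(brrrbrr) = { 0, 1/8 | 5/32, 3/16, 1/4, 1/2, 1 } => 9/64
value(brrrbrrr) = { 0, 1/8 | 9/64, 5/32, 3/16, 1/4, 1/2, 1 } => 17/128
value(brrrbrrrb) = { 0, 1/8, 17/128 | 9/64, 5/32, 3/16, 1/4, 1/2, 1 } => 35/256
value(brrrbrrrbb) = { 0, 1/8, 17/128, 35/256 | 9/64, 5/32, 3/16, 1/4, 1/2, 1 } => 71/512
value(brrrbrrrbbr) = { 0, 1/8, 17/128, 35/256 | 71/512, 9/64, 5/32, 3/16, 1/4, 1/2, 1 } => 141/1024
value(brrrbrrrbbrb) = { 0, 1/8, 17/128, 35/256, 141/1024 | 71/512, 9/64, 5/32, 3/16, 1/4, 1/2, 1 } => 283/2048
value(brrrbrrrbbrbb) = { 0, 1/8, 17/128, 35/256, 141/1024, 283/2048 | 71/512, 9/64, 5/32, 3/16, 1/4, 1/2, 1 } => 567/4096
value(brrrbrrrbbrbbr) = { 0, 1/8, 17/128, 35/256, 141/1024, 283/2048 | 567/4096, 71/512, 9/64, 5/32, 3/16, 1/4, 1/2, 1 } => 1133/8192
value(brrrbrrrbbrbbrb) = { 0, 1/8, 17/128, 35/256, 141/1024, 283/2048, 1133/8192 | 567/4096, 71/512, 9/64, 5/32, 3/16, 1/4, 1/2, 1 } => 2267/16384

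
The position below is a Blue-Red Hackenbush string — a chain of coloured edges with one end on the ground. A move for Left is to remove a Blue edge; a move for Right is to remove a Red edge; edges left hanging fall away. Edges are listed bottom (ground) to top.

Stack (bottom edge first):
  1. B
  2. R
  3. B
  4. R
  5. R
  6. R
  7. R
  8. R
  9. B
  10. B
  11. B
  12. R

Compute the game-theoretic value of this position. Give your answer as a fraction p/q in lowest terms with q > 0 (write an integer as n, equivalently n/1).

1053/2048

Prefix values for B R B R R R R R B B B R via {L|R} + simplicity:
B: Left { 0 }, Right {  } gives simplest 1
BR: Left { 0 }, Right { 1 } gives simplest 1/2
BRB: Left { 0; 1/2 }, Right { 1 } gives simplest 3/4
BRBR: Left { 0; 1/2 }, Right { 3/4; 1 } gives simplest 5/8
BRBRR: Left { 0; 1/2 }, Right { 5/8; 3/4; 1 } gives simplest 9/16
BRBRRR: Left { 0; 1/2 }, Right { 9/16; 5/8; 3/4; 1 } gives simplest 17/32
BRBRRRR: Left { 0; 1/2 }, Right { 17/32; 9/16; 5/8; 3/4; 1 } gives simplest 33/64
BRBRRRRR: Left { 0; 1/2 }, Right { 33/64; 17/32; 9/16; 5/8; 3/4; 1 } gives simplest 65/128
BRBRRRRRB: Left { 0; 1/2; 65/128 }, Right { 33/64; 17/32; 9/16; 5/8; 3/4; 1 } gives simplest 131/256
BRBRRRRRBB: Left { 0; 1/2; 65/128; 131/256 }, Right { 33/64; 17/32; 9/16; 5/8; 3/4; 1 } gives simplest 263/512
BRBRRRRRBBB: Left { 0; 1/2; 65/128; 131/256; 263/512 }, Right { 33/64; 17/32; 9/16; 5/8; 3/4; 1 } gives simplest 527/1024
BRBRRRRRBBBR: Left { 0; 1/2; 65/128; 131/256; 263/512 }, Right { 527/1024; 33/64; 17/32; 9/16; 5/8; 3/4; 1 } gives simplest 1053/2048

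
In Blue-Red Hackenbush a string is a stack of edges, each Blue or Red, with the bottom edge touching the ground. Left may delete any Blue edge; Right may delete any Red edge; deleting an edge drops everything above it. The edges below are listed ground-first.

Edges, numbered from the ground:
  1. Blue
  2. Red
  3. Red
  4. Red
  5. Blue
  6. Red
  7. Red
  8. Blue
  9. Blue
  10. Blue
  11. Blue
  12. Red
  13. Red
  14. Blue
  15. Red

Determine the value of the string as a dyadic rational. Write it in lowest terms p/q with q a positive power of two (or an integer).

G(B) = { 0 | none } gives 1
G(BR) = { 0 | 1 } gives 1/2
G(BRR) = { 0 | 1/2; 1 } gives 1/4
G(BRRR) = { 0 | 1/4; 1/2; 1 } gives 1/8
G(BRRRB) = { 0; 1/8 | 1/4; 1/2; 1 } gives 3/16
G(BRRRBR) = { 0; 1/8 | 3/16; 1/4; 1/2; 1 } gives 5/32
G(BRRRBRR) = { 0; 1/8 | 5/32; 3/16; 1/4; 1/2; 1 } gives 9/64
G(BRRRBRRB) = { 0; 1/8; 9/64 | 5/32; 3/16; 1/4; 1/2; 1 } gives 19/128
G(BRRRBRRBB) = { 0; 1/8; 9/64; 19/128 | 5/32; 3/16; 1/4; 1/2; 1 } gives 39/256
G(BRRRBRRBBB) = { 0; 1/8; 9/64; 19/128; 39/256 | 5/32; 3/16; 1/4; 1/2; 1 } gives 79/512
G(BRRRBRRBBBB) = { 0; 1/8; 9/64; 19/128; 39/256; 79/512 | 5/32; 3/16; 1/4; 1/2; 1 } gives 159/1024
G(BRRRBRRBBBBR) = { 0; 1/8; 9/64; 19/128; 39/256; 79/512 | 159/1024; 5/32; 3/16; 1/4; 1/2; 1 } gives 317/2048
G(BRRRBRRBBBBRR) = { 0; 1/8; 9/64; 19/128; 39/256; 79/512 | 317/2048; 159/1024; 5/32; 3/16; 1/4; 1/2; 1 } gives 633/4096
G(BRRRBRRBBBBRRB) = { 0; 1/8; 9/64; 19/128; 39/256; 79/512; 633/4096 | 317/2048; 159/1024; 5/32; 3/16; 1/4; 1/2; 1 } gives 1267/8192
G(BRRRBRRBBBBRRBR) = { 0; 1/8; 9/64; 19/128; 39/256; 79/512; 633/4096 | 1267/8192; 317/2048; 159/1024; 5/32; 3/16; 1/4; 1/2; 1 } gives 2533/16384

2533/16384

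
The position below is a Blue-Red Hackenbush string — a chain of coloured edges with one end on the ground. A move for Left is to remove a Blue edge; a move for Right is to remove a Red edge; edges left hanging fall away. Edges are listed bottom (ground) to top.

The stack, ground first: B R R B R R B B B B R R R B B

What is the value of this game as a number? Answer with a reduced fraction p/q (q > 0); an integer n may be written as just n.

5063/16384

Recurse on prefixes of the 15-edge string B R R B R R B B B B R R R B B:
step 1: add B to get B; options L={ 0 } R={ (no moves) } => 1
step 2: add R to get BR; options L={ 0 } R={ 1 } => 1/2
step 3: add R to get BRR; options L={ 0 } R={ 1/2 1 } => 1/4
step 4: add B to get BRRB; options L={ 0 1/4 } R={ 1/2 1 } => 3/8
step 5: add R to get BRRBR; options L={ 0 1/4 } R={ 3/8 1/2 1 } => 5/16
step 6: add R to get BRRBRR; options L={ 0 1/4 } R={ 5/16 3/8 1/2 1 } => 9/32
step 7: add B to get BRRBRRB; options L={ 0 1/4 9/32 } R={ 5/16 3/8 1/2 1 } => 19/64
step 8: add B to get BRRBRRBB; options L={ 0 1/4 9/32 19/64 } R={ 5/16 3/8 1/2 1 } => 39/128
step 9: add B to get BRRBRRBBB; options L={ 0 1/4 9/32 19/64 39/128 } R={ 5/16 3/8 1/2 1 } => 79/256
step 10: add B to get BRRBRRBBBB; options L={ 0 1/4 9/32 19/64 39/128 79/256 } R={ 5/16 3/8 1/2 1 } => 159/512
step 11: add R to get BRRBRRBBBBR; options L={ 0 1/4 9/32 19/64 39/128 79/256 } R={ 159/512 5/16 3/8 1/2 1 } => 317/1024
step 12: add R to get BRRBRRBBBBRR; options L={ 0 1/4 9/32 19/64 39/128 79/256 } R={ 317/1024 159/512 5/16 3/8 1/2 1 } => 633/2048
step 13: add R to get BRRBRRBBBBRRR; options L={ 0 1/4 9/32 19/64 39/128 79/256 } R={ 633/2048 317/1024 159/512 5/16 3/8 1/2 1 } => 1265/4096
step 14: add B to get BRRBRRBBBBRRRB; options L={ 0 1/4 9/32 19/64 39/128 79/256 1265/4096 } R={ 633/2048 317/1024 159/512 5/16 3/8 1/2 1 } => 2531/8192
step 15: add B to get BRRBRRBBBBRRRBB; options L={ 0 1/4 9/32 19/64 39/128 79/256 1265/4096 2531/8192 } R={ 633/2048 317/1024 159/512 5/16 3/8 1/2 1 } => 5063/16384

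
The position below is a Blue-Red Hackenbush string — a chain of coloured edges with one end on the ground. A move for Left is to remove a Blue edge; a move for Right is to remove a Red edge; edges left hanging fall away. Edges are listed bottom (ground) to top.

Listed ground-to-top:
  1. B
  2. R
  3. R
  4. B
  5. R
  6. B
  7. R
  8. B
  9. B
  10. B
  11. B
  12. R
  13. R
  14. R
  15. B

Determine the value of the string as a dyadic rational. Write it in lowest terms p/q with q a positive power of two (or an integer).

5603/16384

Prefix values for B R R B R B R B B B B R R R B via {L|R} + simplicity:
step 1: add B to get B; options L={ 0 } R={ · } gives 1
step 2: add R to get BR; options L={ 0 } R={ 1 } gives 1/2
step 3: add R to get BRR; options L={ 0 } R={ 1/2 1 } gives 1/4
step 4: add B to get BRRB; options L={ 0 1/4 } R={ 1/2 1 } gives 3/8
step 5: add R to get BRRBR; options L={ 0 1/4 } R={ 3/8 1/2 1 } gives 5/16
step 6: add B to get BRRBRB; options L={ 0 1/4 5/16 } R={ 3/8 1/2 1 } gives 11/32
step 7: add R to get BRRBRBR; options L={ 0 1/4 5/16 } R={ 11/32 3/8 1/2 1 } gives 21/64
step 8: add B to get BRRBRBRB; options L={ 0 1/4 5/16 21/64 } R={ 11/32 3/8 1/2 1 } gives 43/128
step 9: add B to get BRRBRBRBB; options L={ 0 1/4 5/16 21/64 43/128 } R={ 11/32 3/8 1/2 1 } gives 87/256
step 10: add B to get BRRBRBRBBB; options L={ 0 1/4 5/16 21/64 43/128 87/256 } R={ 11/32 3/8 1/2 1 } gives 175/512
step 11: add B to get BRRBRBRBBBB; options L={ 0 1/4 5/16 21/64 43/128 87/256 175/512 } R={ 11/32 3/8 1/2 1 } gives 351/1024
step 12: add R to get BRRBRBRBBBBR; options L={ 0 1/4 5/16 21/64 43/128 87/256 175/512 } R={ 351/1024 11/32 3/8 1/2 1 } gives 701/2048
step 13: add R to get BRRBRBRBBBBRR; options L={ 0 1/4 5/16 21/64 43/128 87/256 175/512 } R={ 701/2048 351/1024 11/32 3/8 1/2 1 } gives 1401/4096
step 14: add R to get BRRBRBRBBBBRRR; options L={ 0 1/4 5/16 21/64 43/128 87/256 175/512 } R={ 1401/4096 701/2048 351/1024 11/32 3/8 1/2 1 } gives 2801/8192
step 15: add B to get BRRBRBRBBBBRRRB; options L={ 0 1/4 5/16 21/64 43/128 87/256 175/512 2801/8192 } R={ 1401/4096 701/2048 351/1024 11/32 3/8 1/2 1 } gives 5603/16384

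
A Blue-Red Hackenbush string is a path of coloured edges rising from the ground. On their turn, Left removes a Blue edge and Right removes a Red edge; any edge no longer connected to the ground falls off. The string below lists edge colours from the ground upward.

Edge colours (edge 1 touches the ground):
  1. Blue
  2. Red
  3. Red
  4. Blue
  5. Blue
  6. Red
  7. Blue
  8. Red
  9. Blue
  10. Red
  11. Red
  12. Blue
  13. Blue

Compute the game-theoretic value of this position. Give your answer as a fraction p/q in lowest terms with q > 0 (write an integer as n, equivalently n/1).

Build value(s[:k]) for k = 1..13, string s = Blue Red Red Blue Blue Red Blue Red Blue Red Red Blue Blue.
value_1 [B]  L=[0]  R=[]  = 1
value_2 [BR]  L=[0]  R=[1]  = 1/2
value_3 [BRR]  L=[0]  R=[1/2,1]  = 1/4
value_4 [BRRB]  L=[0,1/4]  R=[1/2,1]  = 3/8
value_5 [BRRBB]  L=[0,1/4,3/8]  R=[1/2,1]  = 7/16
value_6 [BRRBBR]  L=[0,1/4,3/8]  R=[7/16,1/2,1]  = 13/32
value_7 [BRRBBRB]  L=[0,1/4,3/8,13/32]  R=[7/16,1/2,1]  = 27/64
value_8 [BRRBBRBR]  L=[0,1/4,3/8,13/32]  R=[27/64,7/16,1/2,1]  = 53/128
value_9 [BRRBBRBRB]  L=[0,1/4,3/8,13/32,53/128]  R=[27/64,7/16,1/2,1]  = 107/256
value_10 [BRRBBRBRBR]  L=[0,1/4,3/8,13/32,53/128]  R=[107/256,27/64,7/16,1/2,1]  = 213/512
value_11 [BRRBBRBRBRR]  L=[0,1/4,3/8,13/32,53/128]  R=[213/512,107/256,27/64,7/16,1/2,1]  = 425/1024
value_12 [BRRBBRBRBRRB]  L=[0,1/4,3/8,13/32,53/128,425/1024]  R=[213/512,107/256,27/64,7/16,1/2,1]  = 851/2048
value_13 [BRRBBRBRBRRBB]  L=[0,1/4,3/8,13/32,53/128,425/1024,851/2048]  R=[213/512,107/256,27/64,7/16,1/2,1]  = 1703/4096

1703/4096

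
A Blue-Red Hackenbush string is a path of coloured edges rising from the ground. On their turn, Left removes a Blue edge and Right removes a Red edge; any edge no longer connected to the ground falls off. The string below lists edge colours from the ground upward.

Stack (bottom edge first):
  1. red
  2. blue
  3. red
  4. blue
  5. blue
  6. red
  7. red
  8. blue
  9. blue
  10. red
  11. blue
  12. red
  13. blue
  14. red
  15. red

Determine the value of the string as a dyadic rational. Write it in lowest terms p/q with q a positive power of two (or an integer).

-9815/16384

step 1: add red to get r; options L={ ∅ } R={ 0 } — -1
step 2: add blue to get rb; options L={ -1 } R={ 0 } — -1/2
step 3: add red to get rbr; options L={ -1 } R={ -1/2; 0 } — -3/4
step 4: add blue to get rbrb; options L={ -1; -3/4 } R={ -1/2; 0 } — -5/8
step 5: add blue to get rbrbb; options L={ -1; -3/4; -5/8 } R={ -1/2; 0 } — -9/16
step 6: add red to get rbrbbr; options L={ -1; -3/4; -5/8 } R={ -9/16; -1/2; 0 } — -19/32
step 7: add red to get rbrbbrr; options L={ -1; -3/4; -5/8 } R={ -19/32; -9/16; -1/2; 0 } — -39/64
step 8: add blue to get rbrbbrrb; options L={ -1; -3/4; -5/8; -39/64 } R={ -19/32; -9/16; -1/2; 0 } — -77/128
step 9: add blue to get rbrbbrrbb; options L={ -1; -3/4; -5/8; -39/64; -77/128 } R={ -19/32; -9/16; -1/2; 0 } — -153/256
step 10: add red to get rbrbbrrbbr; options L={ -1; -3/4; -5/8; -39/64; -77/128 } R={ -153/256; -19/32; -9/16; -1/2; 0 } — -307/512
step 11: add blue to get rbrbbrrbbrb; options L={ -1; -3/4; -5/8; -39/64; -77/128; -307/512 } R={ -153/256; -19/32; -9/16; -1/2; 0 } — -613/1024
step 12: add red to get rbrbbrrbbrbr; options L={ -1; -3/4; -5/8; -39/64; -77/128; -307/512 } R={ -613/1024; -153/256; -19/32; -9/16; -1/2; 0 } — -1227/2048
step 13: add blue to get rbrbbrrbbrbrb; options L={ -1; -3/4; -5/8; -39/64; -77/128; -307/512; -1227/2048 } R={ -613/1024; -153/256; -19/32; -9/16; -1/2; 0 } — -2453/4096
step 14: add red to get rbrbbrrbbrbrbr; options L={ -1; -3/4; -5/8; -39/64; -77/128; -307/512; -1227/2048 } R={ -2453/4096; -613/1024; -153/256; -19/32; -9/16; -1/2; 0 } — -4907/8192
step 15: add red to get rbrbbrrbbrbrbrr; options L={ -1; -3/4; -5/8; -39/64; -77/128; -307/512; -1227/2048 } R={ -4907/8192; -2453/4096; -613/1024; -153/256; -19/32; -9/16; -1/2; 0 } — -9815/16384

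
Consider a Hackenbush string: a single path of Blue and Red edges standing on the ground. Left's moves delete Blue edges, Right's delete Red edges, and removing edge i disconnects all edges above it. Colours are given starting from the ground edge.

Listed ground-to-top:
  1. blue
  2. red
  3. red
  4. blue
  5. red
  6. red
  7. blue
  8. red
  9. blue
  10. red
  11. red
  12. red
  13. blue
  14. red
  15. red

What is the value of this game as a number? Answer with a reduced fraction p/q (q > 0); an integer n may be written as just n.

4745/16384

val(b) = { 0 | ∅ } ⇒ 1
val(br) = { 0 | 1 } ⇒ 1/2
val(brr) = { 0 | 1/2 1 } ⇒ 1/4
val(brrb) = { 0 1/4 | 1/2 1 } ⇒ 3/8
val(brrbr) = { 0 1/4 | 3/8 1/2 1 } ⇒ 5/16
val(brrbrr) = { 0 1/4 | 5/16 3/8 1/2 1 } ⇒ 9/32
val(brrbrrb) = { 0 1/4 9/32 | 5/16 3/8 1/2 1 } ⇒ 19/64
val(brrbrrbr) = { 0 1/4 9/32 | 19/64 5/16 3/8 1/2 1 } ⇒ 37/128
val(brrbrrbrb) = { 0 1/4 9/32 37/128 | 19/64 5/16 3/8 1/2 1 } ⇒ 75/256
val(brrbrrbrbr) = { 0 1/4 9/32 37/128 | 75/256 19/64 5/16 3/8 1/2 1 } ⇒ 149/512
val(brrbrrbrbrr) = { 0 1/4 9/32 37/128 | 149/512 75/256 19/64 5/16 3/8 1/2 1 } ⇒ 297/1024
val(brrbrrbrbrrr) = { 0 1/4 9/32 37/128 | 297/1024 149/512 75/256 19/64 5/16 3/8 1/2 1 } ⇒ 593/2048
val(brrbrrbrbrrrb) = { 0 1/4 9/32 37/128 593/2048 | 297/1024 149/512 75/256 19/64 5/16 3/8 1/2 1 } ⇒ 1187/4096
val(brrbrrbrbrrrbr) = { 0 1/4 9/32 37/128 593/2048 | 1187/4096 297/1024 149/512 75/256 19/64 5/16 3/8 1/2 1 } ⇒ 2373/8192
val(brrbrrbrbrrrbrr) = { 0 1/4 9/32 37/128 593/2048 | 2373/8192 1187/4096 297/1024 149/512 75/256 19/64 5/16 3/8 1/2 1 } ⇒ 4745/16384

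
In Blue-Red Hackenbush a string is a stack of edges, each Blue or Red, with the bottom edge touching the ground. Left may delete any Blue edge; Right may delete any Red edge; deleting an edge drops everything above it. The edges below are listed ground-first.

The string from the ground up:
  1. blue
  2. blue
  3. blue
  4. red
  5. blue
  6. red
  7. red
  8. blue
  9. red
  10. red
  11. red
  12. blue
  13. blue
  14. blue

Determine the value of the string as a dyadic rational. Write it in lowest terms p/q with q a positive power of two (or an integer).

5263/2048

value(b) = { 0 | (no moves) } ⇒ 1
value(bb) = { 0,1 | (no moves) } ⇒ 2
value(bbb) = { 0,1,2 | (no moves) } ⇒ 3
value(bbbr) = { 0,1,2 | 3 } ⇒ 5/2
value(bbbrb) = { 0,1,2,5/2 | 3 } ⇒ 11/4
value(bbbrbr) = { 0,1,2,5/2 | 11/4,3 } ⇒ 21/8
value(bbbrbrr) = { 0,1,2,5/2 | 21/8,11/4,3 } ⇒ 41/16
value(bbbrbrrb) = { 0,1,2,5/2,41/16 | 21/8,11/4,3 } ⇒ 83/32
value(bbbrbrrbr) = { 0,1,2,5/2,41/16 | 83/32,21/8,11/4,3 } ⇒ 165/64
value(bbbrbrrbrr) = { 0,1,2,5/2,41/16 | 165/64,83/32,21/8,11/4,3 } ⇒ 329/128
value(bbbrbrrbrrr) = { 0,1,2,5/2,41/16 | 329/128,165/64,83/32,21/8,11/4,3 } ⇒ 657/256
value(bbbrbrrbrrrb) = { 0,1,2,5/2,41/16,657/256 | 329/128,165/64,83/32,21/8,11/4,3 } ⇒ 1315/512
value(bbbrbrrbrrrbb) = { 0,1,2,5/2,41/16,657/256,1315/512 | 329/128,165/64,83/32,21/8,11/4,3 } ⇒ 2631/1024
value(bbbrbrrbrrrbbb) = { 0,1,2,5/2,41/16,657/256,1315/512,2631/1024 | 329/128,165/64,83/32,21/8,11/4,3 } ⇒ 5263/2048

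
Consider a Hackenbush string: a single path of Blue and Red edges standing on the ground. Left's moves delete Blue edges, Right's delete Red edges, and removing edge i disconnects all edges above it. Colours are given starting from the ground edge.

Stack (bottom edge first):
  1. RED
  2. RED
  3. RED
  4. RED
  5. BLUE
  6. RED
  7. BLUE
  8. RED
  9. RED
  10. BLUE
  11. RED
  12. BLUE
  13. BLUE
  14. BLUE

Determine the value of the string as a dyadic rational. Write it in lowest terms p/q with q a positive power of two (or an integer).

Build G(s[:k]) for k = 1..14, string s = RED RED RED RED BLUE RED BLUE RED RED BLUE RED BLUE BLUE BLUE.
1 of 14 · R · max L −∞ · min R 0 — -1
2 of 14 · RR · max L −∞ · min R -1 — -2
3 of 14 · RRR · max L −∞ · min R -2 — -3
4 of 14 · RRRR · max L −∞ · min R -3 — -4
5 of 14 · RRRRB · max L -4 · min R -3 — -7/2
6 of 14 · RRRRBR · max L -4 · min R -7/2 — -15/4
7 of 14 · RRRRBRB · max L -15/4 · min R -7/2 — -29/8
8 of 14 · RRRRBRBR · max L -15/4 · min R -29/8 — -59/16
9 of 14 · RRRRBRBRR · max L -15/4 · min R -59/16 — -119/32
10 of 14 · RRRRBRBRRB · max L -119/32 · min R -59/16 — -237/64
11 of 14 · RRRRBRBRRBR · max L -119/32 · min R -237/64 — -475/128
12 of 14 · RRRRBRBRRBRB · max L -475/128 · min R -237/64 — -949/256
13 of 14 · RRRRBRBRRBRBB · max L -949/256 · min R -237/64 — -1897/512
14 of 14 · RRRRBRBRRBRBBB · max L -1897/512 · min R -237/64 — -3793/1024

-3793/1024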